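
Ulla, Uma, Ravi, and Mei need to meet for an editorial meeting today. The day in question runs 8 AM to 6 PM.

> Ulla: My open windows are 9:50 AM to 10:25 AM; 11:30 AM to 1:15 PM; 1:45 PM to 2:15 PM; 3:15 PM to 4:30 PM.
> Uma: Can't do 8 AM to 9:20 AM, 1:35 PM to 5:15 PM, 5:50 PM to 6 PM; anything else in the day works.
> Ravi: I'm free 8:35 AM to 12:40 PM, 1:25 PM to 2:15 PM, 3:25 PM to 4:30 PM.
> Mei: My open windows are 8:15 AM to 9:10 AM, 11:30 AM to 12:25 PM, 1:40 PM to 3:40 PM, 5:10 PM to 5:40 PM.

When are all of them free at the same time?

11:30-12:25

Ulla free: 09:50-10:25, 11:30-13:15, 13:45-14:15, 15:15-16:30.
Uma free: 09:20-13:35, 17:15-17:50 (invert busy blocks within the working day).
Ravi free: 08:35-12:40, 13:25-14:15, 15:25-16:30.
Mei free: 08:15-09:10, 11:30-12:25, 13:40-15:40, 17:10-17:40.
Ulla ∩ Uma: 09:50-10:25, 11:30-13:15.
Ulla ∩ Uma ∩ Ravi: 09:50-10:25, 11:30-12:40.
Ulla ∩ Uma ∩ Ravi ∩ Mei: 11:30-12:25.
So the common availability across everyone is 11:30-12:25.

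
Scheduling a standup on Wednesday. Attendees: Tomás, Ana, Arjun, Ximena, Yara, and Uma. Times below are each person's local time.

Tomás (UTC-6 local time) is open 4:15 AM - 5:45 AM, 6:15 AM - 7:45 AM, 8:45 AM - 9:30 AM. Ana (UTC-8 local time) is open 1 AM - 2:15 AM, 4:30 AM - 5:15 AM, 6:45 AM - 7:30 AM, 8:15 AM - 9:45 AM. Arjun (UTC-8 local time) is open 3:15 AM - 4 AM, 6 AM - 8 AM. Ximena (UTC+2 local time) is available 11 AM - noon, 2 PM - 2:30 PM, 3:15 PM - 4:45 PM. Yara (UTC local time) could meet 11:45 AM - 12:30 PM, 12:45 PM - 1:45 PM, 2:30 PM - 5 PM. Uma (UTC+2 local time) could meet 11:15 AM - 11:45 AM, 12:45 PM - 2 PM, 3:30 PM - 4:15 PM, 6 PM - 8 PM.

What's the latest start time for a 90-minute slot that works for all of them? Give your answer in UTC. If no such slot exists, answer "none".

Tomás in UTC: 10:15-11:45, 12:15-13:45, 14:45-15:30 (add 6h to convert from UTC-6).
Ana in UTC: 09:00-10:15, 12:30-13:15, 14:45-15:30, 16:15-17:45 (add 8h to convert from UTC-8).
Arjun in UTC: 11:15-12:00, 14:00-16:00 (add 8h to convert from UTC-8).
Ximena in UTC: 09:00-10:00, 12:00-12:30, 13:15-14:45 (subtract 2h to convert from UTC+2).
Yara in UTC: 11:45-12:30, 12:45-13:45, 14:30-17:00.
Uma in UTC: 09:15-09:45, 10:45-12:00, 13:30-14:15, 16:00-18:00 (subtract 2h to convert from UTC+2).
Tomás ∩ Ana: 12:30-13:15, 14:45-15:30.
Tomás ∩ Ana ∩ Arjun: 14:45-15:30.
Tomás ∩ Ana ∩ Arjun ∩ Ximena: ∅.
Tomás ∩ Ana ∩ Arjun ∩ Ximena ∩ Yara: ∅.
Tomás ∩ Ana ∩ Arjun ∩ Ximena ∩ Yara ∩ Uma: ∅.
There is no time when everyone is free.
No common window is at least 90 minutes long.

none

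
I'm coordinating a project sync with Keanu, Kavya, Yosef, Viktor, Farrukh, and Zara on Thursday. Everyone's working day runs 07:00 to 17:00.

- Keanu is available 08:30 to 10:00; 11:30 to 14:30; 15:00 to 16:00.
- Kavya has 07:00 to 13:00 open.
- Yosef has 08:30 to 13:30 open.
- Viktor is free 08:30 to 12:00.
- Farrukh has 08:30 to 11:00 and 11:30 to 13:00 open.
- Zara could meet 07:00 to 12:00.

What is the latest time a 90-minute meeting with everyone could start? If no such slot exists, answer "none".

08:30

Keanu ∩ Kavya: 08:30-10:00, 11:30-13:00.
Keanu ∩ Kavya ∩ Yosef: 08:30-10:00, 11:30-13:00.
Keanu ∩ Kavya ∩ Yosef ∩ Viktor: 08:30-10:00, 11:30-12:00.
Keanu ∩ Kavya ∩ Yosef ∩ Viktor ∩ Farrukh: 08:30-10:00, 11:30-12:00.
Keanu ∩ Kavya ∩ Yosef ∩ Viktor ∩ Farrukh ∩ Zara: 08:30-10:00, 11:30-12:00.
The last common window of at least 90 minutes is 08:30-10:00; a 90-minute meeting can start as late as 08:30 and still end by 10:00.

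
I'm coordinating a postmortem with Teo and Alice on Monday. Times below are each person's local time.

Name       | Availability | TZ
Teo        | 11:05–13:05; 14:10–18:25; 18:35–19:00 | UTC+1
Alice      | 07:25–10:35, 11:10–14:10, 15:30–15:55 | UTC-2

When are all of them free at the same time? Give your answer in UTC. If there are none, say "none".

Teo in UTC: 10:05-12:05, 13:10-17:25, 17:35-18:00 (subtract 1h to convert from UTC+1).
Alice in UTC: 09:25-12:35, 13:10-16:10, 17:30-17:55 (add 2h to convert from UTC-2).
Teo ∩ Alice: 10:05-12:05, 13:10-16:10, 17:35-17:55.

10:05-12:05, 13:10-16:10, 17:35-17:55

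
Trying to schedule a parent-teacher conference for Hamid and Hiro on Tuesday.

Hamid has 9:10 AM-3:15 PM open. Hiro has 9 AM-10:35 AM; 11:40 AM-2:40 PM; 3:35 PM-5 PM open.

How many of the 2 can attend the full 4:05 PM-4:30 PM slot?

1

Hiro can make the full 16:05-16:30 slot — that's 1.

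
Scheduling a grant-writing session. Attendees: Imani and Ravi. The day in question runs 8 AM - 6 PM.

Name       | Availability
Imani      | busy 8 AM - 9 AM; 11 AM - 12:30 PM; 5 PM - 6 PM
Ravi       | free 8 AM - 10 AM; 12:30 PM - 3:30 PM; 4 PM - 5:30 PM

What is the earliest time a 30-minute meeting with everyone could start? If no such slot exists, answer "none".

Imani free: 09:00-11:00, 12:30-17:00 (invert busy blocks within the working day).
Ravi free: 08:00-10:00, 12:30-15:30, 16:00-17:30.
Imani ∩ Ravi: 09:00-10:00, 12:30-15:30, 16:00-17:00.
The first common window of at least 30 minutes is 09:00-10:00, so the earliest start is 09:00.

09:00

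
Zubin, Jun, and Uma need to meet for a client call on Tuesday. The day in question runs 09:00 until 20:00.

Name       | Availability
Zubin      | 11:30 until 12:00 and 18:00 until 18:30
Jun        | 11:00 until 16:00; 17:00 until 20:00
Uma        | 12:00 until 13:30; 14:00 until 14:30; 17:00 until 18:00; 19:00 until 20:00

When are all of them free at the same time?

none

Zubin ∩ Jun: 11:30-12:00, 18:00-18:30.
Zubin ∩ Jun ∩ Uma: ∅.
There is no time when everyone is free.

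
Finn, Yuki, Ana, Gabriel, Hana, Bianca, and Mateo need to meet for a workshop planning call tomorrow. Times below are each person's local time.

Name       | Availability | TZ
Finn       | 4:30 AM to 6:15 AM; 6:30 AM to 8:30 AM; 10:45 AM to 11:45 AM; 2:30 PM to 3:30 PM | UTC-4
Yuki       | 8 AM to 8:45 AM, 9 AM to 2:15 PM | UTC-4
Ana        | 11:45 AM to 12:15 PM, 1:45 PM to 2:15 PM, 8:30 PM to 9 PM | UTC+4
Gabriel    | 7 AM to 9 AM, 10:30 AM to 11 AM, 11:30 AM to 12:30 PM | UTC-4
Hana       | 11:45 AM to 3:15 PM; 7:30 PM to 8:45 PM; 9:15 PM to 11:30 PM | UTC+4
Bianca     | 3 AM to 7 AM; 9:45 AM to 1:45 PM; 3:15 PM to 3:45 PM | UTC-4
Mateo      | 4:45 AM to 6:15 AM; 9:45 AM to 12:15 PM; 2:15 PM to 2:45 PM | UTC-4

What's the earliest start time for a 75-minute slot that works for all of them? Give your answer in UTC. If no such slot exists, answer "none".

Finn in UTC: 08:30-10:15, 10:30-12:30, 14:45-15:45, 18:30-19:30 (add 4h to convert from UTC-4).
Yuki in UTC: 12:00-12:45, 13:00-18:15 (add 4h to convert from UTC-4).
Ana in UTC: 07:45-08:15, 09:45-10:15, 16:30-17:00 (subtract 4h to convert from UTC+4).
Gabriel in UTC: 11:00-13:00, 14:30-15:00, 15:30-16:30 (add 4h to convert from UTC-4).
Hana in UTC: 07:45-11:15, 15:30-16:45, 17:15-19:30 (subtract 4h to convert from UTC+4).
Bianca in UTC: 07:00-11:00, 13:45-17:45, 19:15-19:45 (add 4h to convert from UTC-4).
Mateo in UTC: 08:45-10:15, 13:45-16:15, 18:15-18:45 (add 4h to convert from UTC-4).
Finn ∩ Yuki: 12:00-12:30, 14:45-15:45.
Finn ∩ Yuki ∩ Ana: ∅.
Finn ∩ Yuki ∩ Ana ∩ Gabriel: ∅.
Finn ∩ Yuki ∩ Ana ∩ Gabriel ∩ Hana: ∅.
Finn ∩ Yuki ∩ Ana ∩ Gabriel ∩ Hana ∩ Bianca: ∅.
Finn ∩ Yuki ∩ Ana ∩ Gabriel ∩ Hana ∩ Bianca ∩ Mateo: ∅.
There is no time when everyone is free.
No common window is at least 75 minutes long.

none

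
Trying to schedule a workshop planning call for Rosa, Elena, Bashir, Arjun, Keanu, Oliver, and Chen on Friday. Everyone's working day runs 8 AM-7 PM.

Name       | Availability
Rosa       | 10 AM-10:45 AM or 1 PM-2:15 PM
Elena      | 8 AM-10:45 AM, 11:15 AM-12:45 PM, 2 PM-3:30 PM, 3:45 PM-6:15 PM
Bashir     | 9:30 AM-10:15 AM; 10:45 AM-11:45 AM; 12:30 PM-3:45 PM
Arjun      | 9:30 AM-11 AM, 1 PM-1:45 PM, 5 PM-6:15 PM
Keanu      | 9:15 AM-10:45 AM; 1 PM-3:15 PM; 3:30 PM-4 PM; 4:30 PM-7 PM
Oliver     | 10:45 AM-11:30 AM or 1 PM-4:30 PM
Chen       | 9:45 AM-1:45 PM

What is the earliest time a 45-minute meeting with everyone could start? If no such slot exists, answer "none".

none

Rosa ∩ Elena: 10:00-10:45, 14:00-14:15.
Rosa ∩ Elena ∩ Bashir: 10:00-10:15, 14:00-14:15.
Rosa ∩ Elena ∩ Bashir ∩ Arjun: 10:00-10:15.
Rosa ∩ Elena ∩ Bashir ∩ Arjun ∩ Keanu: 10:00-10:15.
Rosa ∩ Elena ∩ Bashir ∩ Arjun ∩ Keanu ∩ Oliver: ∅.
Rosa ∩ Elena ∩ Bashir ∩ Arjun ∩ Keanu ∩ Oliver ∩ Chen: ∅.
There is no time when everyone is free.
No common window is at least 45 minutes long.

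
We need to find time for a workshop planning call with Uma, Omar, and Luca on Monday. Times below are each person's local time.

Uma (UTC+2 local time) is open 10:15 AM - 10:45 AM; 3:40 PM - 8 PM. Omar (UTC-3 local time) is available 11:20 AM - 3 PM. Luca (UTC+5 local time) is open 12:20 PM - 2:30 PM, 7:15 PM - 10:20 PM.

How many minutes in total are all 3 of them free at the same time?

180

Uma in UTC: 08:15-08:45, 13:40-18:00 (subtract 2h to convert from UTC+2).
Omar in UTC: 14:20-18:00 (add 3h to convert from UTC-3).
Luca in UTC: 07:20-09:30, 14:15-17:20 (subtract 5h to convert from UTC+5).
Uma ∩ Omar: 14:20-18:00.
Uma ∩ Omar ∩ Luca: 14:20-17:20.
That's a single block of 180 minutes.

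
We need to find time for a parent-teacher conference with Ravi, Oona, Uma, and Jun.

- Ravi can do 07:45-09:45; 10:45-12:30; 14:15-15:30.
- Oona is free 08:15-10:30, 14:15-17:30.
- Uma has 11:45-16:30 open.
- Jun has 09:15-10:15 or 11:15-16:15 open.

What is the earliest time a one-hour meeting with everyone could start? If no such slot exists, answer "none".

14:15

Ravi ∩ Oona: 08:15-09:45, 14:15-15:30.
Ravi ∩ Oona ∩ Uma: 14:15-15:30.
Ravi ∩ Oona ∩ Uma ∩ Jun: 14:15-15:30.
So the common availability across everyone is 14:15-15:30.
The first common window of at least 60 minutes is 14:15-15:30, so the earliest start is 14:15.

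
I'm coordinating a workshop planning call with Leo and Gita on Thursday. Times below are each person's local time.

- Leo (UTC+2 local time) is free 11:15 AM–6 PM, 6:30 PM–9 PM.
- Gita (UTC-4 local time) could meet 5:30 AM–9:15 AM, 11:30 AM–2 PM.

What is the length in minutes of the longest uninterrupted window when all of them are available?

Leo in UTC: 09:15-16:00, 16:30-19:00 (subtract 2h to convert from UTC+2).
Gita in UTC: 09:30-13:15, 15:30-18:00 (add 4h to convert from UTC-4).
Leo ∩ Gita: 09:30-13:15, 15:30-16:00, 16:30-18:00.
The longest is 09:30-13:15 at 225 minutes.

225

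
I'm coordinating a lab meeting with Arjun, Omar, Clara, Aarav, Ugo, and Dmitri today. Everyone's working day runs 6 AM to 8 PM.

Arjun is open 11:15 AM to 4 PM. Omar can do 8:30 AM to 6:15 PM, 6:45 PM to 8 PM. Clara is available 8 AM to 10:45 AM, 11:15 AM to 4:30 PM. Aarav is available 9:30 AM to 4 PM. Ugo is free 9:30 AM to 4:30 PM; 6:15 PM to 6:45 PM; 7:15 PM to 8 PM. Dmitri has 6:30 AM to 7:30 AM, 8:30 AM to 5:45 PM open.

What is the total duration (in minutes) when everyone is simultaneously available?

Arjun ∩ Omar: 11:15-16:00.
Arjun ∩ Omar ∩ Clara: 11:15-16:00.
Arjun ∩ Omar ∩ Clara ∩ Aarav: 11:15-16:00.
Arjun ∩ Omar ∩ Clara ∩ Aarav ∩ Ugo: 11:15-16:00.
Arjun ∩ Omar ∩ Clara ∩ Aarav ∩ Ugo ∩ Dmitri: 11:15-16:00.
That's a single block of 285 minutes.

285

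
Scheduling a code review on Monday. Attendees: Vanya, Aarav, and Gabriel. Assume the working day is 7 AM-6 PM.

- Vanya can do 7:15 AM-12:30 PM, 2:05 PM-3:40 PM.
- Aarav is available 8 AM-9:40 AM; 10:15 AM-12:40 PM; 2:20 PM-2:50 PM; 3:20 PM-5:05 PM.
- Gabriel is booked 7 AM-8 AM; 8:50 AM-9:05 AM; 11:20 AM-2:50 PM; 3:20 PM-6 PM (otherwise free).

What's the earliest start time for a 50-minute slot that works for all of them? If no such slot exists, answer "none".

08:00

Vanya free: 07:15-12:30, 14:05-15:40.
Aarav free: 08:00-09:40, 10:15-12:40, 14:20-14:50, 15:20-17:05.
Gabriel free: 08:00-08:50, 09:05-11:20, 14:50-15:20 (invert busy blocks within the working day).
Vanya ∩ Aarav: 08:00-09:40, 10:15-12:30, 14:20-14:50, 15:20-15:40.
Vanya ∩ Aarav ∩ Gabriel: 08:00-08:50, 09:05-09:40, 10:15-11:20.
Those are the intersection windows.
The first common window of at least 50 minutes is 08:00-08:50, so the earliest start is 08:00.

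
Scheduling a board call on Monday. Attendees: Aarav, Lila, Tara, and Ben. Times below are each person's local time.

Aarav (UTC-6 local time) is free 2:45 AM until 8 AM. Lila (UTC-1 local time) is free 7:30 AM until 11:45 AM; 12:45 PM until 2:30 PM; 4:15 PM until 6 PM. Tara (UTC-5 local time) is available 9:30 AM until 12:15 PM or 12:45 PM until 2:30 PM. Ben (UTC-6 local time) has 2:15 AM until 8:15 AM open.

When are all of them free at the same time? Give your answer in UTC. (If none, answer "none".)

none

Aarav in UTC: 08:45-14:00 (add 6h to convert from UTC-6).
Lila in UTC: 08:30-12:45, 13:45-15:30, 17:15-19:00 (add 1h to convert from UTC-1).
Tara in UTC: 14:30-17:15, 17:45-19:30 (add 5h to convert from UTC-5).
Ben in UTC: 08:15-14:15 (add 6h to convert from UTC-6).
Aarav ∩ Lila: 08:45-12:45, 13:45-14:00.
Aarav ∩ Lila ∩ Tara: ∅.
Aarav ∩ Lila ∩ Tara ∩ Ben: ∅.
There is no time when everyone is free.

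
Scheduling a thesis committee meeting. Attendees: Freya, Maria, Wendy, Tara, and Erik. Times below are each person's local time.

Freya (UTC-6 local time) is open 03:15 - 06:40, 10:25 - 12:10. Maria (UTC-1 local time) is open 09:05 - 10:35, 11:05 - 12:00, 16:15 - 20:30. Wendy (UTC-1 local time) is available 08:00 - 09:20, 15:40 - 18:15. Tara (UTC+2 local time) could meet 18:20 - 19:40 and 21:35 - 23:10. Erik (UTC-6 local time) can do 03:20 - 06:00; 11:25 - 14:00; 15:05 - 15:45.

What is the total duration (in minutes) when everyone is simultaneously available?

15

Freya in UTC: 09:15-12:40, 16:25-18:10 (add 6h to convert from UTC-6).
Maria in UTC: 10:05-11:35, 12:05-13:00, 17:15-21:30 (add 1h to convert from UTC-1).
Wendy in UTC: 09:00-10:20, 16:40-19:15 (add 1h to convert from UTC-1).
Tara in UTC: 16:20-17:40, 19:35-21:10 (subtract 2h to convert from UTC+2).
Erik in UTC: 09:20-12:00, 17:25-20:00, 21:05-21:45 (add 6h to convert from UTC-6).
Freya ∩ Maria: 10:05-11:35, 12:05-12:40, 17:15-18:10.
Freya ∩ Maria ∩ Wendy: 10:05-10:20, 17:15-18:10.
Freya ∩ Maria ∩ Wendy ∩ Tara: 17:15-17:40.
Freya ∩ Maria ∩ Wendy ∩ Tara ∩ Erik: 17:25-17:40.
Those are the intersection windows.
That's a single block of 15 minutes.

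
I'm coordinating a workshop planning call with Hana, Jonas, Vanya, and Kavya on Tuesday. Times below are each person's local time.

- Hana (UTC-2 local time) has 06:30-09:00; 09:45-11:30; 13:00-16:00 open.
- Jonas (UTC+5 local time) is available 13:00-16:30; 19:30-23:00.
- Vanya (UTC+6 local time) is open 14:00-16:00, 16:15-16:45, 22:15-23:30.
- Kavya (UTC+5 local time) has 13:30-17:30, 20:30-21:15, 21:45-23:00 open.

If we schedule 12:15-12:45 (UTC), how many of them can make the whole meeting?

1

Hana in UTC: 08:30-11:00, 11:45-13:30, 15:00-18:00 (add 2h to convert from UTC-2).
Jonas in UTC: 08:00-11:30, 14:30-18:00 (subtract 5h to convert from UTC+5).
Vanya in UTC: 08:00-10:00, 10:15-10:45, 16:15-17:30 (subtract 6h to convert from UTC+6).
Kavya in UTC: 08:30-12:30, 15:30-16:15, 16:45-18:00 (subtract 5h to convert from UTC+5).
Hana can make the full 12:15-12:45 slot — that's 1.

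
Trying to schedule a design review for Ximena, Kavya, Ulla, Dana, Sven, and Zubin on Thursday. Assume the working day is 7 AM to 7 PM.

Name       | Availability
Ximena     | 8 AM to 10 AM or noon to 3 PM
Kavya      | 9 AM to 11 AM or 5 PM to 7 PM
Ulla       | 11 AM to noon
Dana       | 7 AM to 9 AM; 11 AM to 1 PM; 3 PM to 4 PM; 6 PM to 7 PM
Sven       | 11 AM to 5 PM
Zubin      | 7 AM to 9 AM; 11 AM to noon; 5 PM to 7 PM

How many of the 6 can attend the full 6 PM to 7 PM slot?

Kavya, Dana, and Zubin can make the full 18:00-19:00 slot — that's 3.

3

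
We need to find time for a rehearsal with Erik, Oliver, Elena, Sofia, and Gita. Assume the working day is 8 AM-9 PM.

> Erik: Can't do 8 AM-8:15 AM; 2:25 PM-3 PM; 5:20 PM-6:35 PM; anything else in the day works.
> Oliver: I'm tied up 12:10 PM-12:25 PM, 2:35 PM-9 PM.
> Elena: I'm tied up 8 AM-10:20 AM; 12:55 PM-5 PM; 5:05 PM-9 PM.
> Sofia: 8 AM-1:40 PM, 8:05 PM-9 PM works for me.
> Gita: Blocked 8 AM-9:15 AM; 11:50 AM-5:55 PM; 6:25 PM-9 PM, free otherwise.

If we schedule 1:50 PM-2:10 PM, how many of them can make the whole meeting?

Erik free: 08:15-14:25, 15:00-17:20, 18:35-21:00 (invert busy blocks within the working day).
Oliver free: 08:00-12:10, 12:25-14:35 (invert busy blocks within the working day).
Elena free: 10:20-12:55, 17:00-17:05 (invert busy blocks within the working day).
Sofia free: 08:00-13:40, 20:05-21:00.
Gita free: 09:15-11:50, 17:55-18:25 (invert busy blocks within the working day).
Erik and Oliver can make the full 13:50-14:10 slot — that's 2.

2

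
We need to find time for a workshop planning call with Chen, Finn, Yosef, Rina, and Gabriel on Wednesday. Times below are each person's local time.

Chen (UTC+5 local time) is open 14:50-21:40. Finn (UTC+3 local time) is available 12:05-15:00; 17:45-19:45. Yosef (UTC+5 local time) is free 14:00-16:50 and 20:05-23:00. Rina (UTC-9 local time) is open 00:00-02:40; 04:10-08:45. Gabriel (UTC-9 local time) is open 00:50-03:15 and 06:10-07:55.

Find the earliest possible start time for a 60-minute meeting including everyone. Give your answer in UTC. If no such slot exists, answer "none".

Chen in UTC: 09:50-16:40 (subtract 5h to convert from UTC+5).
Finn in UTC: 09:05-12:00, 14:45-16:45 (subtract 3h to convert from UTC+3).
Yosef in UTC: 09:00-11:50, 15:05-18:00 (subtract 5h to convert from UTC+5).
Rina in UTC: 09:00-11:40, 13:10-17:45 (add 9h to convert from UTC-9).
Gabriel in UTC: 09:50-12:15, 15:10-16:55 (add 9h to convert from UTC-9).
Chen ∩ Finn: 09:50-12:00, 14:45-16:40.
Chen ∩ Finn ∩ Yosef: 09:50-11:50, 15:05-16:40.
Chen ∩ Finn ∩ Yosef ∩ Rina: 09:50-11:40, 15:05-16:40.
Chen ∩ Finn ∩ Yosef ∩ Rina ∩ Gabriel: 09:50-11:40, 15:10-16:40.
The first common window of at least 60 minutes is 09:50-11:40, so the earliest start is 09:50.

09:50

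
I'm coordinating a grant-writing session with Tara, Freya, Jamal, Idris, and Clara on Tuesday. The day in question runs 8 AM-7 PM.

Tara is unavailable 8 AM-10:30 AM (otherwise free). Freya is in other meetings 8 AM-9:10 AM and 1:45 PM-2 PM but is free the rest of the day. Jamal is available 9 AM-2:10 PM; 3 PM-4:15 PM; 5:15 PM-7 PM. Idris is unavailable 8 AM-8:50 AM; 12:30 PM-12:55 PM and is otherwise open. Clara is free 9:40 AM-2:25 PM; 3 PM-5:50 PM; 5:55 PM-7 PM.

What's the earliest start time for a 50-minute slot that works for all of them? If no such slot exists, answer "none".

10:30

Tara free: 10:30-19:00 (invert busy blocks within the working day).
Freya free: 09:10-13:45, 14:00-19:00 (invert busy blocks within the working day).
Jamal free: 09:00-14:10, 15:00-16:15, 17:15-19:00.
Idris free: 08:50-12:30, 12:55-19:00 (invert busy blocks within the working day).
Clara free: 09:40-14:25, 15:00-17:50, 17:55-19:00.
Tara ∩ Freya: 10:30-13:45, 14:00-19:00.
Tara ∩ Freya ∩ Jamal: 10:30-13:45, 14:00-14:10, 15:00-16:15, 17:15-19:00.
Tara ∩ Freya ∩ Jamal ∩ Idris: 10:30-12:30, 12:55-13:45, 14:00-14:10, 15:00-16:15, 17:15-19:00.
Tara ∩ Freya ∩ Jamal ∩ Idris ∩ Clara: 10:30-12:30, 12:55-13:45, 14:00-14:10, 15:00-16:15, 17:15-17:50, 17:55-19:00.
The first common window of at least 50 minutes is 10:30-12:30, so the earliest start is 10:30.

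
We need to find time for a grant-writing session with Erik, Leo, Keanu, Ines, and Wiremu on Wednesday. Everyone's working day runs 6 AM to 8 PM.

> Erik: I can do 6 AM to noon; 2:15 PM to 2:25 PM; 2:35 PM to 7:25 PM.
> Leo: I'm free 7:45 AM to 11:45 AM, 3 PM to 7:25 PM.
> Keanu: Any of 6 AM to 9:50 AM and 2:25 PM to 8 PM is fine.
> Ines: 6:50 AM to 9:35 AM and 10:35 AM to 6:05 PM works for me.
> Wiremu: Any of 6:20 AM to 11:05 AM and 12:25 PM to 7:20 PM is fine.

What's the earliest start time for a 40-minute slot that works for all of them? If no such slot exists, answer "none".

Erik ∩ Leo: 07:45-11:45, 15:00-19:25.
Erik ∩ Leo ∩ Keanu: 07:45-09:50, 15:00-19:25.
Erik ∩ Leo ∩ Keanu ∩ Ines: 07:45-09:35, 15:00-18:05.
Erik ∩ Leo ∩ Keanu ∩ Ines ∩ Wiremu: 07:45-09:35, 15:00-18:05.
The first common window of at least 40 minutes is 07:45-09:35, so the earliest start is 07:45.

07:45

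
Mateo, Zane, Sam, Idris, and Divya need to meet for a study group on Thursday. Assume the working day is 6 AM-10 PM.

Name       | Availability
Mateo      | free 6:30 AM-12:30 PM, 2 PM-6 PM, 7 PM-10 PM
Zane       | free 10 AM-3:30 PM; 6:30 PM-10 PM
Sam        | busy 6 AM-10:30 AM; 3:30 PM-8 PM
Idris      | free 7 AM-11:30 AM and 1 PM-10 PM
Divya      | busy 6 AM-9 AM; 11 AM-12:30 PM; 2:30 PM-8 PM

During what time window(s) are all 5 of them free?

10:30-11:00, 14:00-14:30, 20:00-22:00

Mateo free: 06:30-12:30, 14:00-18:00, 19:00-22:00.
Zane free: 10:00-15:30, 18:30-22:00.
Sam free: 10:30-15:30, 20:00-22:00 (invert busy blocks within the working day).
Idris free: 07:00-11:30, 13:00-22:00.
Divya free: 09:00-11:00, 12:30-14:30, 20:00-22:00 (invert busy blocks within the working day).
Mateo ∩ Zane: 10:00-12:30, 14:00-15:30, 19:00-22:00.
Mateo ∩ Zane ∩ Sam: 10:30-12:30, 14:00-15:30, 20:00-22:00.
Mateo ∩ Zane ∩ Sam ∩ Idris: 10:30-11:30, 14:00-15:30, 20:00-22:00.
Mateo ∩ Zane ∩ Sam ∩ Idris ∩ Divya: 10:30-11:00, 14:00-14:30, 20:00-22:00.
So the common availability across everyone is 10:30-11:00, 14:00-14:30, 20:00-22:00.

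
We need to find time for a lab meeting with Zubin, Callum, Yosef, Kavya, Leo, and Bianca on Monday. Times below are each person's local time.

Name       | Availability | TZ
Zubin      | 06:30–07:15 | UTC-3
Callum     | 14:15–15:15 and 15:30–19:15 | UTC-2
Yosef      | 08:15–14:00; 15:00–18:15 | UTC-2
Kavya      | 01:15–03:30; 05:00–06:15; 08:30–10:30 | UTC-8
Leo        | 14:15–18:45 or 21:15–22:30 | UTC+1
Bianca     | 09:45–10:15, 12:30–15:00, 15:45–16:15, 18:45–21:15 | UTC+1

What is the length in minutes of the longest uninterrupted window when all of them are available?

0

Zubin in UTC: 09:30-10:15 (add 3h to convert from UTC-3).
Callum in UTC: 16:15-17:15, 17:30-21:15 (add 2h to convert from UTC-2).
Yosef in UTC: 10:15-16:00, 17:00-20:15 (add 2h to convert from UTC-2).
Kavya in UTC: 09:15-11:30, 13:00-14:15, 16:30-18:30 (add 8h to convert from UTC-8).
Leo in UTC: 13:15-17:45, 20:15-21:30 (subtract 1h to convert from UTC+1).
Bianca in UTC: 08:45-09:15, 11:30-14:00, 14:45-15:15, 17:45-20:15 (subtract 1h to convert from UTC+1).
Zubin ∩ Callum: ∅.
Zubin ∩ Callum ∩ Yosef: ∅.
Zubin ∩ Callum ∩ Yosef ∩ Kavya: ∅.
Zubin ∩ Callum ∩ Yosef ∩ Kavya ∩ Leo: ∅.
Zubin ∩ Callum ∩ Yosef ∩ Kavya ∩ Leo ∩ Bianca: ∅.
There is no time when everyone is free.
No common window exists, so the longest block is 0 minutes.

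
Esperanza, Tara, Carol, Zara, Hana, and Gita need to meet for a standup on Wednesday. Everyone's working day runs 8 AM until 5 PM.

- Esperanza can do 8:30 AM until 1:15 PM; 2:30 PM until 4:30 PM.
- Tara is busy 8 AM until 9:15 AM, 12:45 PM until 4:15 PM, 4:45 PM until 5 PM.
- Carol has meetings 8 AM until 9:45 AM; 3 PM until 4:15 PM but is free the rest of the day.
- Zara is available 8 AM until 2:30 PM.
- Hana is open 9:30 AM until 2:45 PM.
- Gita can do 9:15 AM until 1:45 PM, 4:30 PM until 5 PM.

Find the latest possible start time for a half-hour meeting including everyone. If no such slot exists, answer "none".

Esperanza free: 08:30-13:15, 14:30-16:30.
Tara free: 09:15-12:45, 16:15-16:45 (invert busy blocks within the working day).
Carol free: 09:45-15:00, 16:15-17:00 (invert busy blocks within the working day).
Zara free: 08:00-14:30.
Hana free: 09:30-14:45.
Gita free: 09:15-13:45, 16:30-17:00.
Esperanza ∩ Tara: 09:15-12:45, 16:15-16:30.
Esperanza ∩ Tara ∩ Carol: 09:45-12:45, 16:15-16:30.
Esperanza ∩ Tara ∩ Carol ∩ Zara: 09:45-12:45.
Esperanza ∩ Tara ∩ Carol ∩ Zara ∩ Hana: 09:45-12:45.
Esperanza ∩ Tara ∩ Carol ∩ Zara ∩ Hana ∩ Gita: 09:45-12:45.
The last common window of at least 30 minutes is 09:45-12:45; a 30-minute meeting can start as late as 12:15 and still end by 12:45.

12:15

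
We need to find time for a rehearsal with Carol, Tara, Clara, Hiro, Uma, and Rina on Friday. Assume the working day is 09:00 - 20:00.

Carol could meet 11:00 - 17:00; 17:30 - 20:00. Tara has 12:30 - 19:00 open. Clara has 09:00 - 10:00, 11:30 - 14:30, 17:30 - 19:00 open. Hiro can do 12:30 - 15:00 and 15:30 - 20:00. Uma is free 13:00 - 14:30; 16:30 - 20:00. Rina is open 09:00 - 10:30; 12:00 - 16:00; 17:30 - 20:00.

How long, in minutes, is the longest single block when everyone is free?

90

Carol ∩ Tara: 12:30-17:00, 17:30-19:00.
Carol ∩ Tara ∩ Clara: 12:30-14:30, 17:30-19:00.
Carol ∩ Tara ∩ Clara ∩ Hiro: 12:30-14:30, 17:30-19:00.
Carol ∩ Tara ∩ Clara ∩ Hiro ∩ Uma: 13:00-14:30, 17:30-19:00.
Carol ∩ Tara ∩ Clara ∩ Hiro ∩ Uma ∩ Rina: 13:00-14:30, 17:30-19:00.
The longest is 13:00-14:30 at 90 minutes.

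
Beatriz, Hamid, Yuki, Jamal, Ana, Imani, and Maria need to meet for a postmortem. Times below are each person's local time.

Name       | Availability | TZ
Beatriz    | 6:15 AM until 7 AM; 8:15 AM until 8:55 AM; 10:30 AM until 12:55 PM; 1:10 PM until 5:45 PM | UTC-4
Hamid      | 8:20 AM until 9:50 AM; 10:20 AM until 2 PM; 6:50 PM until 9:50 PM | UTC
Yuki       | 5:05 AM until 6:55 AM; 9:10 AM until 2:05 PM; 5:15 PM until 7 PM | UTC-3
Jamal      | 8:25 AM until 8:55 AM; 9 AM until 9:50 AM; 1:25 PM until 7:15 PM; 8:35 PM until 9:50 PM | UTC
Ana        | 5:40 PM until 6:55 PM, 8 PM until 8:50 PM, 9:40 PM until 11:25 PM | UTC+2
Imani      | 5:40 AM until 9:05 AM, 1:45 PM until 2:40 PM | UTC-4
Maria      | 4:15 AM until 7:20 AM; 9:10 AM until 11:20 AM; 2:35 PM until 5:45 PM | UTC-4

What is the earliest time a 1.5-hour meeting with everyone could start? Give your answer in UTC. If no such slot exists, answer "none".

Beatriz in UTC: 10:15-11:00, 12:15-12:55, 14:30-16:55, 17:10-21:45 (add 4h to convert from UTC-4).
Hamid in UTC: 08:20-09:50, 10:20-14:00, 18:50-21:50.
Yuki in UTC: 08:05-09:55, 12:10-17:05, 20:15-22:00 (add 3h to convert from UTC-3).
Jamal in UTC: 08:25-08:55, 09:00-09:50, 13:25-19:15, 20:35-21:50.
Ana in UTC: 15:40-16:55, 18:00-18:50, 19:40-21:25 (subtract 2h to convert from UTC+2).
Imani in UTC: 09:40-13:05, 17:45-18:40 (add 4h to convert from UTC-4).
Maria in UTC: 08:15-11:20, 13:10-15:20, 18:35-21:45 (add 4h to convert from UTC-4).
Beatriz ∩ Hamid: 10:20-11:00, 12:15-12:55, 18:50-21:45.
Beatriz ∩ Hamid ∩ Yuki: 12:15-12:55, 20:15-21:45.
Beatriz ∩ Hamid ∩ Yuki ∩ Jamal: 20:35-21:45.
Beatriz ∩ Hamid ∩ Yuki ∩ Jamal ∩ Ana: 20:35-21:25.
Beatriz ∩ Hamid ∩ Yuki ∩ Jamal ∩ Ana ∩ Imani: ∅.
Beatriz ∩ Hamid ∩ Yuki ∩ Jamal ∩ Ana ∩ Imani ∩ Maria: ∅.
There is no time when everyone is free.
No common window is at least 90 minutes long.

none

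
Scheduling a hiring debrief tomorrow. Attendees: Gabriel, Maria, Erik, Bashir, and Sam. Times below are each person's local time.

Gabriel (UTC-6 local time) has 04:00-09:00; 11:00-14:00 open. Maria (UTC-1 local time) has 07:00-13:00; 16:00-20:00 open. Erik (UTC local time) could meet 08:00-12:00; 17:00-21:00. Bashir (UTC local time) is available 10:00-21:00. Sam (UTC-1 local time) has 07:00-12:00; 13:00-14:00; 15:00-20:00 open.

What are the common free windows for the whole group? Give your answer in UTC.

Gabriel in UTC: 10:00-15:00, 17:00-20:00 (add 6h to convert from UTC-6).
Maria in UTC: 08:00-14:00, 17:00-21:00 (add 1h to convert from UTC-1).
Erik in UTC: 08:00-12:00, 17:00-21:00.
Bashir in UTC: 10:00-21:00.
Sam in UTC: 08:00-13:00, 14:00-15:00, 16:00-21:00 (add 1h to convert from UTC-1).
Gabriel ∩ Maria: 10:00-14:00, 17:00-20:00.
Gabriel ∩ Maria ∩ Erik: 10:00-12:00, 17:00-20:00.
Gabriel ∩ Maria ∩ Erik ∩ Bashir: 10:00-12:00, 17:00-20:00.
Gabriel ∩ Maria ∩ Erik ∩ Bashir ∩ Sam: 10:00-12:00, 17:00-20:00.

10:00-12:00, 17:00-20:00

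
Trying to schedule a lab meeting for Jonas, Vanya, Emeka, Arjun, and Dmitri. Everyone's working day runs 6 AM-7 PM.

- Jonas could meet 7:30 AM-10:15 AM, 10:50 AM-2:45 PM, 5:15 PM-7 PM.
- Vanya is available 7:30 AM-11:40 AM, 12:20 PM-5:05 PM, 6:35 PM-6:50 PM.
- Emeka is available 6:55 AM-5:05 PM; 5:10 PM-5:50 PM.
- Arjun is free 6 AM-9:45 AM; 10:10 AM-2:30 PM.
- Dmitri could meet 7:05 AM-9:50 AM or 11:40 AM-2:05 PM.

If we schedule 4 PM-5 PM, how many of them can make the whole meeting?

2

Vanya and Emeka can make the full 16:00-17:00 slot — that's 2.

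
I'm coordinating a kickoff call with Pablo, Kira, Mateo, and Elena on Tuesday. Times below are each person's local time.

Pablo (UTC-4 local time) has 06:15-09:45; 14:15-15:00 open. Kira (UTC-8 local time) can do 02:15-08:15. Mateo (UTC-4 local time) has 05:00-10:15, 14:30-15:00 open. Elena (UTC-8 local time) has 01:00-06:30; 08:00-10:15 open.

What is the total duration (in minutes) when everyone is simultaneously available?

Pablo in UTC: 10:15-13:45, 18:15-19:00 (add 4h to convert from UTC-4).
Kira in UTC: 10:15-16:15 (add 8h to convert from UTC-8).
Mateo in UTC: 09:00-14:15, 18:30-19:00 (add 4h to convert from UTC-4).
Elena in UTC: 09:00-14:30, 16:00-18:15 (add 8h to convert from UTC-8).
Pablo ∩ Kira: 10:15-13:45.
Pablo ∩ Kira ∩ Mateo: 10:15-13:45.
Pablo ∩ Kira ∩ Mateo ∩ Elena: 10:15-13:45.
That's a single block of 210 minutes.

210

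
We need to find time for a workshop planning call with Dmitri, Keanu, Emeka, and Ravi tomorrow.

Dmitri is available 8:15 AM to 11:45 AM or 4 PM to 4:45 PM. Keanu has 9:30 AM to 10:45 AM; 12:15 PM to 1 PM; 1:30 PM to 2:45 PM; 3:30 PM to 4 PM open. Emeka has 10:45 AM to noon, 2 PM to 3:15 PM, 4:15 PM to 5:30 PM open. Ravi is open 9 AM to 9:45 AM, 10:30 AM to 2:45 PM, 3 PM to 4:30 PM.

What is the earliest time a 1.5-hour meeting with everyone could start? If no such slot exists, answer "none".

none

Dmitri ∩ Keanu: 09:30-10:45.
Dmitri ∩ Keanu ∩ Emeka: ∅.
Dmitri ∩ Keanu ∩ Emeka ∩ Ravi: ∅.
There is no time when everyone is free.
No common window is at least 90 minutes long.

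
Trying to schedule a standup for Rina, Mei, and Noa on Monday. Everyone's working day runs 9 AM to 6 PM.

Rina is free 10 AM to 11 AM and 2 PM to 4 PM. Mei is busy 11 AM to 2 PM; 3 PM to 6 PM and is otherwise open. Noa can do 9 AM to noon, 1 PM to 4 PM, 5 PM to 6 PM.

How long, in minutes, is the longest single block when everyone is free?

60

Rina free: 10:00-11:00, 14:00-16:00.
Mei free: 09:00-11:00, 14:00-15:00 (invert busy blocks within the working day).
Noa free: 09:00-12:00, 13:00-16:00, 17:00-18:00.
Rina ∩ Mei: 10:00-11:00, 14:00-15:00.
Rina ∩ Mei ∩ Noa: 10:00-11:00, 14:00-15:00.
The longest is 10:00-11:00 at 60 minutes.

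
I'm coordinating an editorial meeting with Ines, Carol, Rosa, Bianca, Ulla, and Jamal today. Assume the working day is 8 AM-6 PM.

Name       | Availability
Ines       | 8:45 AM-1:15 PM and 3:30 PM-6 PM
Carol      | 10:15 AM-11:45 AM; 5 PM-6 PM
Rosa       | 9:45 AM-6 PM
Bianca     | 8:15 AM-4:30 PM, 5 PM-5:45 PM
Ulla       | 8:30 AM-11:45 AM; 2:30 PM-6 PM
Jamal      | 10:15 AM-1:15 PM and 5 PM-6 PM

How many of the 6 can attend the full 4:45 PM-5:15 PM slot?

3

Ines, Rosa, and Ulla can make the full 16:45-17:15 slot — that's 3.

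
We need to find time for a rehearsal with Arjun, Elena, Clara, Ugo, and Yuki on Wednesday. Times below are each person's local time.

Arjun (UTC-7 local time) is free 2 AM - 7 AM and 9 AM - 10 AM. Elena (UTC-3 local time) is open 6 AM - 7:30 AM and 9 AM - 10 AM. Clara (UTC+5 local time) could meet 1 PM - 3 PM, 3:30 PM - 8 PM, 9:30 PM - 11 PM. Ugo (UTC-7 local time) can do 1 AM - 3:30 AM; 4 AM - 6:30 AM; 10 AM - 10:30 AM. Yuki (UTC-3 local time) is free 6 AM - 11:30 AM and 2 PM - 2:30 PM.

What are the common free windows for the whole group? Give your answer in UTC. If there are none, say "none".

09:00-10:00, 12:00-13:00

Arjun in UTC: 09:00-14:00, 16:00-17:00 (add 7h to convert from UTC-7).
Elena in UTC: 09:00-10:30, 12:00-13:00 (add 3h to convert from UTC-3).
Clara in UTC: 08:00-10:00, 10:30-15:00, 16:30-18:00 (subtract 5h to convert from UTC+5).
Ugo in UTC: 08:00-10:30, 11:00-13:30, 17:00-17:30 (add 7h to convert from UTC-7).
Yuki in UTC: 09:00-14:30, 17:00-17:30 (add 3h to convert from UTC-3).
Arjun ∩ Elena: 09:00-10:30, 12:00-13:00.
Arjun ∩ Elena ∩ Clara: 09:00-10:00, 12:00-13:00.
Arjun ∩ Elena ∩ Clara ∩ Ugo: 09:00-10:00, 12:00-13:00.
Arjun ∩ Elena ∩ Clara ∩ Ugo ∩ Yuki: 09:00-10:00, 12:00-13:00.
Those are the intersection windows.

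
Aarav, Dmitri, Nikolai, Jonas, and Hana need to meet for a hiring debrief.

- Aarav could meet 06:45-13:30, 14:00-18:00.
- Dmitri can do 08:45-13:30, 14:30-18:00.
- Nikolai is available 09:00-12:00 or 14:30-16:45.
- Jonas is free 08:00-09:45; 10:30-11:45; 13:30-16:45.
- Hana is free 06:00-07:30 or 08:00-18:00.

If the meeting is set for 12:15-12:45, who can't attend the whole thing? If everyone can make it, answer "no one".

Aarav: free for 12:15-12:45. Dmitri: free for 12:15-12:45. Nikolai: not fully free for 12:15-12:45. Jonas: not fully free for 12:15-12:45. Hana: free for 12:15-12:45.

Jonas, Nikolai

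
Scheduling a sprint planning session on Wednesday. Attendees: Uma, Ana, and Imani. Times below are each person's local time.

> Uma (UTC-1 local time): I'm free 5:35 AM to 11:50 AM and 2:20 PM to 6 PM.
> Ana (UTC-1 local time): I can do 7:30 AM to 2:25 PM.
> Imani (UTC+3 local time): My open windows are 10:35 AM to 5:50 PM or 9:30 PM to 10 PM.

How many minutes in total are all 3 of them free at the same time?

260

Uma in UTC: 06:35-12:50, 15:20-19:00 (add 1h to convert from UTC-1).
Ana in UTC: 08:30-15:25 (add 1h to convert from UTC-1).
Imani in UTC: 07:35-14:50, 18:30-19:00 (subtract 3h to convert from UTC+3).
Uma ∩ Ana: 08:30-12:50, 15:20-15:25.
Uma ∩ Ana ∩ Imani: 08:30-12:50.
That's a single block of 260 minutes.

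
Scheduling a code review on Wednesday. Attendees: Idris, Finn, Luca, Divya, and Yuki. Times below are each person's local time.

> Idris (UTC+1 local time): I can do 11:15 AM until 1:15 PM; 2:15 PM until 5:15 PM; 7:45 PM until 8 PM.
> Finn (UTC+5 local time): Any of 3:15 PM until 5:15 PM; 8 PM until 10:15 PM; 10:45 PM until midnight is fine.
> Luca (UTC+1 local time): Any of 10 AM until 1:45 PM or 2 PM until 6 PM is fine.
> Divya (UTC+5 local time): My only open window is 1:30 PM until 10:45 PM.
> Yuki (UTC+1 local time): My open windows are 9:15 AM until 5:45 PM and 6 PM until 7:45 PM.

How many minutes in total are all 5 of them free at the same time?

195

Idris in UTC: 10:15-12:15, 13:15-16:15, 18:45-19:00 (subtract 1h to convert from UTC+1).
Finn in UTC: 10:15-12:15, 15:00-17:15, 17:45-19:00 (subtract 5h to convert from UTC+5).
Luca in UTC: 09:00-12:45, 13:00-17:00 (subtract 1h to convert from UTC+1).
Divya in UTC: 08:30-17:45 (subtract 5h to convert from UTC+5).
Yuki in UTC: 08:15-16:45, 17:00-18:45 (subtract 1h to convert from UTC+1).
Idris ∩ Finn: 10:15-12:15, 15:00-16:15, 18:45-19:00.
Idris ∩ Finn ∩ Luca: 10:15-12:15, 15:00-16:15.
Idris ∩ Finn ∩ Luca ∩ Divya: 10:15-12:15, 15:00-16:15.
Idris ∩ Finn ∩ Luca ∩ Divya ∩ Yuki: 10:15-12:15, 15:00-16:15.
Those are the intersection windows.
Summing the common windows: 120 + 75 = 195 minutes.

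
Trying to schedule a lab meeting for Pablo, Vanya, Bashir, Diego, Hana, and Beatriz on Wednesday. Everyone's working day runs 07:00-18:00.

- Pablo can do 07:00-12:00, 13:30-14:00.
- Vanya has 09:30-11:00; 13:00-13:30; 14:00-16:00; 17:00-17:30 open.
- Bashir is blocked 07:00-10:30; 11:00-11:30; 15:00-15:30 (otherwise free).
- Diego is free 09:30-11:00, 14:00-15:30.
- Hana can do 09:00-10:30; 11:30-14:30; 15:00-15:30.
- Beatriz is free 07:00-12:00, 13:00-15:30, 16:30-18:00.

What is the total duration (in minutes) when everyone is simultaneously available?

0

Pablo free: 07:00-12:00, 13:30-14:00.
Vanya free: 09:30-11:00, 13:00-13:30, 14:00-16:00, 17:00-17:30.
Bashir free: 10:30-11:00, 11:30-15:00, 15:30-18:00 (invert busy blocks within the working day).
Diego free: 09:30-11:00, 14:00-15:30.
Hana free: 09:00-10:30, 11:30-14:30, 15:00-15:30.
Beatriz free: 07:00-12:00, 13:00-15:30, 16:30-18:00.
Pablo ∩ Vanya: 09:30-11:00.
Pablo ∩ Vanya ∩ Bashir: 10:30-11:00.
Pablo ∩ Vanya ∩ Bashir ∩ Diego: 10:30-11:00.
Pablo ∩ Vanya ∩ Bashir ∩ Diego ∩ Hana: ∅.
Pablo ∩ Vanya ∩ Bashir ∩ Diego ∩ Hana ∩ Beatriz: ∅.
There is no time when everyone is free.
There is no common window, so the total is 0 minutes.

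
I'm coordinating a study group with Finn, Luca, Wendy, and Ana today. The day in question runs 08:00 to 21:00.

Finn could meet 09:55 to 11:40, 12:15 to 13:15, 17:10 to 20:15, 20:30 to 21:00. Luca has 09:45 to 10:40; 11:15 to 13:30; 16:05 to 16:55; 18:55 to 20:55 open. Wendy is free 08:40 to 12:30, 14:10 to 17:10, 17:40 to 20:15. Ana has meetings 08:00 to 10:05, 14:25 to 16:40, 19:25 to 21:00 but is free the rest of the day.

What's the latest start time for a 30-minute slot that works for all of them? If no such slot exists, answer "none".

18:55

Finn free: 09:55-11:40, 12:15-13:15, 17:10-20:15, 20:30-21:00.
Luca free: 09:45-10:40, 11:15-13:30, 16:05-16:55, 18:55-20:55.
Wendy free: 08:40-12:30, 14:10-17:10, 17:40-20:15.
Ana free: 10:05-14:25, 16:40-19:25 (invert busy blocks within the working day).
Finn ∩ Luca: 09:55-10:40, 11:15-11:40, 12:15-13:15, 18:55-20:15, 20:30-20:55.
Finn ∩ Luca ∩ Wendy: 09:55-10:40, 11:15-11:40, 12:15-12:30, 18:55-20:15.
Finn ∩ Luca ∩ Wendy ∩ Ana: 10:05-10:40, 11:15-11:40, 12:15-12:30, 18:55-19:25.
The last common window of at least 30 minutes is 18:55-19:25; a 30-minute meeting can start as late as 18:55 and still end by 19:25.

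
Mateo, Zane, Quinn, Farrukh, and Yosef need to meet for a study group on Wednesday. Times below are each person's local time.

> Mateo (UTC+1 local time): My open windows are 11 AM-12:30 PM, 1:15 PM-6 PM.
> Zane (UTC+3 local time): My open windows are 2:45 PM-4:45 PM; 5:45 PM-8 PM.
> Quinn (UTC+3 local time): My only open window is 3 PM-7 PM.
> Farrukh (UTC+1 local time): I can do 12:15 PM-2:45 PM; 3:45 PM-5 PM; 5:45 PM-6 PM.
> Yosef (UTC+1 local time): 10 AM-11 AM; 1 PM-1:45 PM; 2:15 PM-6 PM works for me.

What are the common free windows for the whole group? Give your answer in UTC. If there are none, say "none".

12:15-12:45, 13:15-13:45, 14:45-16:00

Mateo in UTC: 10:00-11:30, 12:15-17:00 (subtract 1h to convert from UTC+1).
Zane in UTC: 11:45-13:45, 14:45-17:00 (subtract 3h to convert from UTC+3).
Quinn in UTC: 12:00-16:00 (subtract 3h to convert from UTC+3).
Farrukh in UTC: 11:15-13:45, 14:45-16:00, 16:45-17:00 (subtract 1h to convert from UTC+1).
Yosef in UTC: 09:00-10:00, 12:00-12:45, 13:15-17:00 (subtract 1h to convert from UTC+1).
Mateo ∩ Zane: 12:15-13:45, 14:45-17:00.
Mateo ∩ Zane ∩ Quinn: 12:15-13:45, 14:45-16:00.
Mateo ∩ Zane ∩ Quinn ∩ Farrukh: 12:15-13:45, 14:45-16:00.
Mateo ∩ Zane ∩ Quinn ∩ Farrukh ∩ Yosef: 12:15-12:45, 13:15-13:45, 14:45-16:00.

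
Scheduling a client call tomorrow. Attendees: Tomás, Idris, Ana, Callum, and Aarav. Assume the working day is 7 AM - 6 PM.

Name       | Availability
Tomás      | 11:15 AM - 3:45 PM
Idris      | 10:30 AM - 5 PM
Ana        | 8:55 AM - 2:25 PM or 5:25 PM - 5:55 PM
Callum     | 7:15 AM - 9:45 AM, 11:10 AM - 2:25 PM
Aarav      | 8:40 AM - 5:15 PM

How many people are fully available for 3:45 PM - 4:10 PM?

2

Idris and Aarav can make the full 15:45-16:10 slot — that's 2.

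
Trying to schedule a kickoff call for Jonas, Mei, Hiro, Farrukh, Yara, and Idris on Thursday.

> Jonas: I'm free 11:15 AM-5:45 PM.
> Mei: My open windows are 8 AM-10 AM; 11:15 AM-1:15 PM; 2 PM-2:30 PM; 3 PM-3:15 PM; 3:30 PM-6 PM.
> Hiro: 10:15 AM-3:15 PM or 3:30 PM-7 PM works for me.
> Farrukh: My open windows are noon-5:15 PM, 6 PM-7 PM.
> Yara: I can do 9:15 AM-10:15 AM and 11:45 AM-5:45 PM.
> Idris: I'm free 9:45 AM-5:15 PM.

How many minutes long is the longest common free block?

105

Jonas ∩ Mei: 11:15-13:15, 14:00-14:30, 15:00-15:15, 15:30-17:45.
Jonas ∩ Mei ∩ Hiro: 11:15-13:15, 14:00-14:30, 15:00-15:15, 15:30-17:45.
Jonas ∩ Mei ∩ Hiro ∩ Farrukh: 12:00-13:15, 14:00-14:30, 15:00-15:15, 15:30-17:15.
Jonas ∩ Mei ∩ Hiro ∩ Farrukh ∩ Yara: 12:00-13:15, 14:00-14:30, 15:00-15:15, 15:30-17:15.
Jonas ∩ Mei ∩ Hiro ∩ Farrukh ∩ Yara ∩ Idris: 12:00-13:15, 14:00-14:30, 15:00-15:15, 15:30-17:15.
So the common availability across everyone is 12:00-13:15, 14:00-14:30, 15:00-15:15, 15:30-17:15.
The longest is 15:30-17:15 at 105 minutes.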